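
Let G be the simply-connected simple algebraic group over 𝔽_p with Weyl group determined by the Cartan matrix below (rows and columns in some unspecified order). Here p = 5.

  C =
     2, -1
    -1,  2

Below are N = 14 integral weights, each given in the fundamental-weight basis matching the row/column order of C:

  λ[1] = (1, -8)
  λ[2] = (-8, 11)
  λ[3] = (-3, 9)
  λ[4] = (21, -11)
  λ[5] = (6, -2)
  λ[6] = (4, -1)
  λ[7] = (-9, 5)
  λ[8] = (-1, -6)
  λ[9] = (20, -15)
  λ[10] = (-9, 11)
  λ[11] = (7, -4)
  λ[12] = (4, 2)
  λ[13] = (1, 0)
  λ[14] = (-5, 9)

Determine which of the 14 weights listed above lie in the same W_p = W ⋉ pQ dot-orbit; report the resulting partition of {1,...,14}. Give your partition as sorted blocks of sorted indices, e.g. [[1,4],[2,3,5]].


Dynkin diagram of C (from the 2 off-diagonal −1 entries): A_2.

λ_j+ρ reflected into Ā_5 (⟨·,θ^∨⟩≤5); 2-tuples as given:

  [1] (3, 0)
  [2] (2, 0)
  [3] (3, 0)
  [4] (2, 0)
  [5] (3, 1)
  [6] (5, 0)
  [7] (2, 1)
  [8] (5, 0)
  [9] (3, 1)
  [10] (2, 1)
  [11] (2, 0)
  [12] (2, 0)
  [13] (2, 1)
  [14] (1, 0)

Linkage partition of the 14 weights (6 classes, p=5):

[[1, 3], [2, 4, 11, 12], [5, 9], [6, 8], [7, 10, 13], [14]]


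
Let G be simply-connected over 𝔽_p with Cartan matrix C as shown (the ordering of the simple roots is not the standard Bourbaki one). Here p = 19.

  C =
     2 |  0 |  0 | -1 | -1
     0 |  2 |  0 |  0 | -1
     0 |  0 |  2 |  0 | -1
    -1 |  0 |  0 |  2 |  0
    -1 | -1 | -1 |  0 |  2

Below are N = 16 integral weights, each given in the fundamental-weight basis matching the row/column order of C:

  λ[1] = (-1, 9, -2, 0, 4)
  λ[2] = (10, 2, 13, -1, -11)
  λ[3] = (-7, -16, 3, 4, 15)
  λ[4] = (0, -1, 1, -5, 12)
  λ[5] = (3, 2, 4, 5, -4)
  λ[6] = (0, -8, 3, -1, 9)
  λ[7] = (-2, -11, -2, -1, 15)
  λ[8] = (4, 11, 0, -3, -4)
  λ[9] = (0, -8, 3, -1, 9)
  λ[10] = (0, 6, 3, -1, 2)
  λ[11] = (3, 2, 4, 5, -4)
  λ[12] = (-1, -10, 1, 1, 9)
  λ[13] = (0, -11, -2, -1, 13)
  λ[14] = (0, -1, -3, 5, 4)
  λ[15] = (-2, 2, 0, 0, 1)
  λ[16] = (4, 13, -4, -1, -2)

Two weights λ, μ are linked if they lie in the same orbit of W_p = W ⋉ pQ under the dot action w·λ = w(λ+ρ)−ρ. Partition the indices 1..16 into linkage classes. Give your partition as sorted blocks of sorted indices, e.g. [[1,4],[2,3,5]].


Root system D_5: the 5×5 matrix C matches after relabeling.

W_19-reps of the 16 weights in Ā_19 (same 5-coord order as C):

  λ_1+ρ ↦ (1, 10, 1, 0, 3);  λ_2+ρ ↦ (1, 7, 4, 0, 3);  λ_3+ρ ↦ (1, 10, 1, 0, 3);  λ_4+ρ ↦ (1, 0, 2, 6, 3);  λ_5+ρ ↦ (1, 0, 2, 6, 3);  λ_6+ρ ↦ (1, 7, 4, 0, 3);  λ_7+ρ ↦ (1, 10, 1, 0, 3);  λ_8+ρ ↦ (0, 9, 2, 2, 1);  λ_9+ρ ↦ (1, 7, 4, 0, 3);  λ_10+ρ ↦ (1, 7, 4, 0, 3);  λ_11+ρ ↦ (1, 0, 2, 6, 3);  λ_12+ρ ↦ (0, 9, 2, 2, 1);  λ_13+ρ ↦ (1, 10, 1, 0, 3);  λ_14+ρ ↦ (1, 0, 2, 6, 3);  λ_15+ρ ↦ (1, 3, 1, 0, 1);  λ_16+ρ ↦ (1, 10, 1, 0, 3)

The 16 indices split into 5 linkage classes (same alcove rep ⇔ same W_19-dot-orbit):

[[1, 3, 7, 13, 16], [2, 6, 9, 10], [4, 5, 11, 14], [8, 12], [15]]


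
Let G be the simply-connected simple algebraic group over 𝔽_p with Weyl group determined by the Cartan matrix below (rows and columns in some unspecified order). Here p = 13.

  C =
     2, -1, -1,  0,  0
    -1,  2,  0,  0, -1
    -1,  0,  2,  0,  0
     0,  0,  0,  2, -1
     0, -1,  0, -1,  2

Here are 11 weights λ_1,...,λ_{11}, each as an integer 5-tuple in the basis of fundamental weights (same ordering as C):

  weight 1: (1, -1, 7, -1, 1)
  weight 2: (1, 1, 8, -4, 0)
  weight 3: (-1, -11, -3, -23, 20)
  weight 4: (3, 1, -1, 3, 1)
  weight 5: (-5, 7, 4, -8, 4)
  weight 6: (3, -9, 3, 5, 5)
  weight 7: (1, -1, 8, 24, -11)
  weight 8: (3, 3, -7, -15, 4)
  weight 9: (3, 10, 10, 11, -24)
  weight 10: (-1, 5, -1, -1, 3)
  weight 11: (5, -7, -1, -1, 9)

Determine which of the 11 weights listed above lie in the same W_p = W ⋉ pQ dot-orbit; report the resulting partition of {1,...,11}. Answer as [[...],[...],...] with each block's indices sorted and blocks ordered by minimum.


Type A_5, rank 5, |W|=720; reorder rows/cols to standard.

λ_j+ρ reflected into Ā_13 (⟨·,θ^∨⟩≤13); 5-tuples as given:

  1: (2, 0, 8, 0, 2)
  2: (2, 0, 8, 0, 2)
  3: (2, 0, 8, 0, 2)
  4: (4, 2, 0, 4, 2)
  5: (4, 2, 0, 4, 2)
  6: (4, 2, 0, 4, 2)
  7: (2, 0, 8, 0, 2)
  8: (4, 2, 0, 4, 2)
  9: (2, 0, 8, 0, 2)
  10: (0, 6, 0, 0, 4)
  11: (0, 6, 0, 0, 4)

Linkage partition of the 11 weights (3 classes, p=13):

[[1, 2, 3, 7, 9], [4, 5, 6, 8], [10, 11]]


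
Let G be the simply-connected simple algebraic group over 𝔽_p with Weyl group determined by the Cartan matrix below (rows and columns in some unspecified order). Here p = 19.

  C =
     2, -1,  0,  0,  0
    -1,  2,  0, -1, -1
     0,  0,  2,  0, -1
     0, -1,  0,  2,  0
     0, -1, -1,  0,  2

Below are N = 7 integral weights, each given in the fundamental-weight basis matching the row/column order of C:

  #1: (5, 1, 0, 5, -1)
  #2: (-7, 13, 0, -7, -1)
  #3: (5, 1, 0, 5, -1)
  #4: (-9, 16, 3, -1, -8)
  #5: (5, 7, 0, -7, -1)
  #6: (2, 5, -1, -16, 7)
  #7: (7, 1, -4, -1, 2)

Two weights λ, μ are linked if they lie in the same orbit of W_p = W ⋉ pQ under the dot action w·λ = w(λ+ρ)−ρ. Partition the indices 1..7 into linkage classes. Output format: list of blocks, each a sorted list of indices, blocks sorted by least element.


Root system D_5: the 5×5 matrix C matches after relabeling.

λ_j+ρ reflected into Ā_19 (⟨·,θ^∨⟩≤19); 5-tuples as given:

    1: (6, 2, 1, 6, 0)
    2: (6, 2, 1, 6, 0)
    3: (6, 2, 1, 6, 0)
    4: (8, 2, 3, 0, 0)
    5: (6, 2, 1, 6, 0)
    6: (6, 2, 1, 6, 0)
    7: (8, 2, 3, 0, 0)

Linkage partition of the 7 weights (2 classes, p=19):

[[1, 2, 3, 5, 6], [4, 7]]


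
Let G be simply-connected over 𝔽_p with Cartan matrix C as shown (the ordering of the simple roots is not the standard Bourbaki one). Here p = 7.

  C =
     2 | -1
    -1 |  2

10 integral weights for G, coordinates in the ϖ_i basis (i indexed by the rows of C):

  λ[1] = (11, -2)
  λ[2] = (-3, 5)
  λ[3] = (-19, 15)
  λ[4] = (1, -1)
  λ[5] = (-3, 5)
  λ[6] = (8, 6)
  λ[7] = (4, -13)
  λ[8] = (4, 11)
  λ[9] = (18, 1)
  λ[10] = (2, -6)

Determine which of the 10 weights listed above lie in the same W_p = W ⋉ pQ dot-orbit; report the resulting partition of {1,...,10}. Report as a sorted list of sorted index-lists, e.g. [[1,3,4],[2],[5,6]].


Root system A_2: the 2×2 matrix C matches after relabeling.

Folding the 10 weights λ_j+ρ into Ā_7 (reps in the given 2-coord order):

  λ_1 → (2, 4);  λ_2 → (2, 4);  λ_3 → (2, 3);  λ_4 → (2, 0);  λ_5 → (2, 4);  λ_6 → (2, 0);  λ_7 → (2, 0);  λ_8 → (2, 3);  λ_9 → (2, 0);  λ_10 → (2, 3)

These 10 weights hit 3 W_7-dot-orbits; sizes (3, 3, 4):

[[1, 2, 5], [3, 8, 10], [4, 6, 7, 9]]


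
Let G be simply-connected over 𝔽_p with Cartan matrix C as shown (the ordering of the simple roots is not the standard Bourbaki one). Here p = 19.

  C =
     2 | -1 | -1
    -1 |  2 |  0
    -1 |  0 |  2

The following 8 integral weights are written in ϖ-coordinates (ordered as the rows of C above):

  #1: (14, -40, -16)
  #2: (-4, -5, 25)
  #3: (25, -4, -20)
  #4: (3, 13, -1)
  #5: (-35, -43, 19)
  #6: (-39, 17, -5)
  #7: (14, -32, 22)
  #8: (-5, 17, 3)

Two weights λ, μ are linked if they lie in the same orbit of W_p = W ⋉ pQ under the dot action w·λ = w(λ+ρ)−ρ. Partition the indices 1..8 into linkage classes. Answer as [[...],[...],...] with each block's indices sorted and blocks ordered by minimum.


Cartan matrix: type A_3 (|W|=24); un-permuting the 3 rows.

λ_j+ρ reflected into Ā_19 (⟨·,θ^∨⟩≤19); 3-tuples as given:

    λ_1 → (4, 14, 0)
    λ_2 → (0, 4, 12)
    λ_3 → (0, 4, 12)
    λ_4 → (4, 14, 0)
    λ_5 → (4, 14, 0)
    λ_6 → (4, 14, 0)
    λ_7 → (0, 4, 12)
    λ_8 → (4, 14, 0)

The 8 indices split into 2 linkage classes (same alcove rep ⇔ same W_19-dot-orbit):

[[1, 4, 5, 6, 8], [2, 3, 7]]


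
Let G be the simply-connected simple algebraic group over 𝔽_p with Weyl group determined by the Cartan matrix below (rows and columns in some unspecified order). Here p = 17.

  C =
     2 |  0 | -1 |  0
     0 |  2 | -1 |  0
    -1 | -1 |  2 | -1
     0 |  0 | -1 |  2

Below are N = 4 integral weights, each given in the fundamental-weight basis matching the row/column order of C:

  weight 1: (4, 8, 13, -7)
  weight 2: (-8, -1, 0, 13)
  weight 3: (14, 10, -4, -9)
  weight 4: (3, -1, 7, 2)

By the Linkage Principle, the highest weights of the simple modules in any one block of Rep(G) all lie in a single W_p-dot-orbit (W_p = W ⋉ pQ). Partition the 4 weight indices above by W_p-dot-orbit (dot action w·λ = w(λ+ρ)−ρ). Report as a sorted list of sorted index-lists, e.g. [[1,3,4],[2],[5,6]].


Root system D_4: the 4×4 matrix C matches after relabeling.

λ_j+ρ reflected into Ā_17 (⟨·,θ^∨⟩≤17); 4-tuples as given:

    λ_1 → (4, 0, 2, 3)
    λ_2 → (1, 6, 0, 8)
    λ_3 → (4, 0, 2, 3)
    λ_4 → (4, 0, 2, 3)

2 distinct reps among the 4 weights ⇒ 2 W_17-linkage classes:

[[1, 3, 4], [2]]


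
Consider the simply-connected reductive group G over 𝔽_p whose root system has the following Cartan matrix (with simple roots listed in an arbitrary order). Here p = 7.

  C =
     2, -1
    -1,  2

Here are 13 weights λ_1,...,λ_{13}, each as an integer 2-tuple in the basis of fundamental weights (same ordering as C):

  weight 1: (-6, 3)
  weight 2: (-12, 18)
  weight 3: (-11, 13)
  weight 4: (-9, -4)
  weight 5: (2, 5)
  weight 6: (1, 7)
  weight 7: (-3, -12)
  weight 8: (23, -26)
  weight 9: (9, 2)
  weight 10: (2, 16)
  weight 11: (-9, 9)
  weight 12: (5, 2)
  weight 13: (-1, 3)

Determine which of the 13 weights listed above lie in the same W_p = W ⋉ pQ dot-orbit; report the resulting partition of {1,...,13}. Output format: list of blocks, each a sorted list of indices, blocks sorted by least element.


Dynkin diagram of C (from the 2 off-diagonal −1 entries): A_2.

Each λ_j+ρ reduced to Ā_7; 2-tuples below use C's row order:

  λ_1+ρ ↦ (4, 1)
  λ_2+ρ ↦ (4, 1)
  λ_3+ρ ↦ (0, 3)
  λ_4+ρ ↦ (1, 3)
  λ_5+ρ ↦ (1, 4)
  λ_6+ρ ↦ (1, 4)
  λ_7+ρ ↦ (1, 4)
  λ_8+ρ ↦ (1, 3)
  λ_9+ρ ↦ (1, 3)
  λ_10+ρ ↦ (1, 3)
  λ_11+ρ ↦ (4, 1)
  λ_12+ρ ↦ (4, 1)
  λ_13+ρ ↦ (0, 4)

Grouping the 13 weights by Ā_7-representative: 5 linkage classes.

[[1, 2, 11, 12], [3], [4, 8, 9, 10], [5, 6, 7], [13]]


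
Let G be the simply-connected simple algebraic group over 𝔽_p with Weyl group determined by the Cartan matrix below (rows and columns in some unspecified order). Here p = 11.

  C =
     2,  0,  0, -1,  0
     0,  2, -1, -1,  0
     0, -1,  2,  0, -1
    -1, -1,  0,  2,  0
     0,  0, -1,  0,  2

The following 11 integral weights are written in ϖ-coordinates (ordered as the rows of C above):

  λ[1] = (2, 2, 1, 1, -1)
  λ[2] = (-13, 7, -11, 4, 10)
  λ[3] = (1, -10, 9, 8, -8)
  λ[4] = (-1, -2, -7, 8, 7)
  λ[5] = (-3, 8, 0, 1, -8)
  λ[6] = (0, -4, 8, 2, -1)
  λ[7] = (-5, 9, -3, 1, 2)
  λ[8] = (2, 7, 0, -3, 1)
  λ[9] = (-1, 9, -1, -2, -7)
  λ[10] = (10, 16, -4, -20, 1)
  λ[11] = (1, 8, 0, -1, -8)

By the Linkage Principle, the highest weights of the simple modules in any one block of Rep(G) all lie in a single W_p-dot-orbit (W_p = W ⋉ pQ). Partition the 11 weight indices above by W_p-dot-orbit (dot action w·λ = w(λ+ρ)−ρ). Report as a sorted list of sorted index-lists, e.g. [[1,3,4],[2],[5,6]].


Type A_5, rank 5, |W|=720; reorder rows/cols to standard.

W_11-reps of the 11 weights in Ā_11 (same 5-coord order as C):

    λ_1 → (3, 3, 2, 2, 0)
    λ_2 → (0, 6, 1, 2, 1)
    λ_3 → (1, 3, 6, 0, 0)
    λ_4 → (0, 6, 1, 2, 1)
    λ_5 → (1, 3, 6, 0, 0)
    λ_6 → (1, 3, 6, 0, 0)
    λ_7 → (0, 6, 1, 2, 1)
    λ_8 → (0, 6, 1, 2, 1)
    λ_9 → (1, 3, 6, 0, 0)
    λ_10 → (0, 3, 2, 3, 1)
    λ_11 → (1, 3, 6, 0, 0)

Linkage partition of the 11 weights (4 classes, p=11):

[[1], [2, 4, 7, 8], [3, 5, 6, 9, 11], [10]]


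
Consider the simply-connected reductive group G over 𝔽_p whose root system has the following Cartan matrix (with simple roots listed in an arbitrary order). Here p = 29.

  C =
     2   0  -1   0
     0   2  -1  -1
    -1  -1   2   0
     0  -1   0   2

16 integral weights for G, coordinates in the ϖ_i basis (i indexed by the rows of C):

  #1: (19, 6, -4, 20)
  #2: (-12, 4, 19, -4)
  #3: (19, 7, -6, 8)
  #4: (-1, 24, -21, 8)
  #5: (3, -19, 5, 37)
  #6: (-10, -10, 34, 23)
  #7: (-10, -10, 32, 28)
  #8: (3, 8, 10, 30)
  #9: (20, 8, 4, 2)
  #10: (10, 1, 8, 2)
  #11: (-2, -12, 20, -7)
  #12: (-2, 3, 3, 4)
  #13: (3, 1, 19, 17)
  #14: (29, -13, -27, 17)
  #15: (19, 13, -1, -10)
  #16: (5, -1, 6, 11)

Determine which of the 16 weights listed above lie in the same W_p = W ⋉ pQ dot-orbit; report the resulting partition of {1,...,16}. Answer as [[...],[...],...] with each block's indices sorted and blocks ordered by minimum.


C ↔ A_4 under row/col permutation; |W(A_4)| = 120.

λ_j+ρ reflected into Ā_29 (⟨·,θ^∨⟩≤29); 4-tuples as given:

  [1] (1, 4, 3, 5)
  [2] (11, 2, 9, 3)
  [3] (12, 3, 5, 6)
  [4] (15, 5, 0, 4)
  [5] (1, 6, 3, 11)
  [6] (12, 3, 5, 6)
  [7] (15, 5, 0, 4)
  [8] (11, 2, 9, 3)
  [9] (12, 3, 5, 6)
  [10] (11, 2, 9, 3)
  [11] (1, 6, 3, 11)
  [12] (1, 4, 3, 5)
  [13] (11, 2, 9, 3)
  [14] (1, 6, 3, 11)
  [15] (15, 5, 0, 4)
  [16] (6, 0, 7, 12)

Grouping the 16 weights by Ā_29-representative: 6 linkage classes.

[[1, 12], [2, 8, 10, 13], [3, 6, 9], [4, 7, 15], [5, 11, 14], [16]]


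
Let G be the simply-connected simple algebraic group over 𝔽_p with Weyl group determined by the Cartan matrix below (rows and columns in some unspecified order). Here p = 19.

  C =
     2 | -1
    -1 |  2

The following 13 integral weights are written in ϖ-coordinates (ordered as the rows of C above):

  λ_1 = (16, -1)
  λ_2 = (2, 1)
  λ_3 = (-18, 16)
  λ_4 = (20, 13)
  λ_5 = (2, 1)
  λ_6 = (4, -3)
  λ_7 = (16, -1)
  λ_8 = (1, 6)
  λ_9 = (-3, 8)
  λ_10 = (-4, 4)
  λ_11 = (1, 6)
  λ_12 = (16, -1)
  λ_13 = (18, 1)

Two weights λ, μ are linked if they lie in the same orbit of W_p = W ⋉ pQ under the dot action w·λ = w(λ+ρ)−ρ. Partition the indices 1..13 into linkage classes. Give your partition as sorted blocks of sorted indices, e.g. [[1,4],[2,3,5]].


Root system A_2: the 2×2 matrix C matches after relabeling.

λ_j+ρ reflected into Ā_19 (⟨·,θ^∨⟩≤19); 2-tuples as given:

    [1] (17, 0)
    [2] (3, 2)
    [3] (17, 0)
    [4] (3, 2)
    [5] (3, 2)
    [6] (3, 2)
    [7] (17, 0)
    [8] (2, 7)
    [9] (2, 7)
    [10] (3, 2)
    [11] (2, 7)
    [12] (17, 0)
    [13] (17, 0)

Grouping the 13 weights by Ā_19-representative: 3 linkage classes.

[[1, 3, 7, 12, 13], [2, 4, 5, 6, 10], [8, 9, 11]]


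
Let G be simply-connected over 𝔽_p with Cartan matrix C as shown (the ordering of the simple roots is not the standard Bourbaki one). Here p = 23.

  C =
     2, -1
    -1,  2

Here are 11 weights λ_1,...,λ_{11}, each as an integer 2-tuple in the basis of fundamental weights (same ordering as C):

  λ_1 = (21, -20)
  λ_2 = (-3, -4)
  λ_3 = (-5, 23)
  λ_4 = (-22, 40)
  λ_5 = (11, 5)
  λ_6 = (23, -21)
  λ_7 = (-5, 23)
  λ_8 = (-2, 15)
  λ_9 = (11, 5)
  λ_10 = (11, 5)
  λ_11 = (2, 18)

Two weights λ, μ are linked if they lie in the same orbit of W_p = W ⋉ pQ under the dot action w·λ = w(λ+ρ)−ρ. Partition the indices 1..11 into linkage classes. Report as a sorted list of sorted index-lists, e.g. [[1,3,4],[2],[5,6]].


Type A_2, rank 2, |W|=6; reorder rows/cols to standard.

Each λ_j+ρ reduced to Ā_23; 2-tuples below use C's row order:

  [1] (3, 19)
  [2] (3, 2)
  [3] (3, 19)
  [4] (3, 2)
  [5] (12, 6)
  [6] (3, 19)
  [7] (3, 19)
  [8] (1, 15)
  [9] (12, 6)
  [10] (12, 6)
  [11] (3, 19)

Partition of {1..11} into 4 W_23-dot-orbits:

[[1, 3, 6, 7, 11], [2, 4], [5, 9, 10], [8]]


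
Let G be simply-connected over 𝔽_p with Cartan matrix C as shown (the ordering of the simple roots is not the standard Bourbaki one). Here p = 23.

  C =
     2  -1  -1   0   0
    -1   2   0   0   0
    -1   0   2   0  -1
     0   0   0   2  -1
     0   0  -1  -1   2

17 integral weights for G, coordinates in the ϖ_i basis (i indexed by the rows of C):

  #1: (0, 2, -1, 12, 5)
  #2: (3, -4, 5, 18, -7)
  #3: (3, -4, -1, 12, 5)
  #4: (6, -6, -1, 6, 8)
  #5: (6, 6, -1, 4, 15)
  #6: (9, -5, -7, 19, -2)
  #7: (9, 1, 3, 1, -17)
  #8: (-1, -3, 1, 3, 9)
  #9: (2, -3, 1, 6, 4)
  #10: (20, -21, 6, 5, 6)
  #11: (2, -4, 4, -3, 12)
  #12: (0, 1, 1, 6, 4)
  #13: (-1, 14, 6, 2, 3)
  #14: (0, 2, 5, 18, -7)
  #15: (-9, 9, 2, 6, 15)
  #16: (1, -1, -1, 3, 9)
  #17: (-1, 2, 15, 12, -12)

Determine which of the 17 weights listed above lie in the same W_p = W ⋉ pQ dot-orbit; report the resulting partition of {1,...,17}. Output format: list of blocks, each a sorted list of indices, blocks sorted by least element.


Cartan matrix: type A_5 (|W|=720); un-permuting the 5 rows.

λ_j+ρ reflected into Ā_23 (⟨·,θ^∨⟩≤23); 5-tuples as given:

    λ_1+ρ ↦ (1, 3, 0, 13, 6)
    λ_2+ρ ↦ (1, 3, 0, 13, 6)
    λ_3+ρ ↦ (1, 3, 0, 13, 6)
    λ_4+ρ ↦ (2, 5, 0, 7, 9)
    λ_5+ρ ↦ (2, 5, 0, 7, 9)
    λ_6+ρ ↦ (1, 3, 0, 13, 6)
    λ_7+ρ ↦ (2, 0, 0, 4, 10)
    λ_8+ρ ↦ (2, 0, 0, 4, 10)
    λ_9+ρ ↦ (1, 2, 2, 7, 5)
    λ_10+ρ ↦ (1, 2, 2, 7, 5)
    λ_11+ρ ↦ (0, 3, 5, 2, 11)
    λ_12+ρ ↦ (1, 2, 2, 7, 5)
    λ_13+ρ ↦ (0, 9, 7, 3, 1)
    λ_14+ρ ↦ (1, 3, 0, 13, 6)
    λ_15+ρ ↦ (0, 3, 5, 2, 11)
    λ_16+ρ ↦ (2, 0, 0, 4, 10)
    λ_17+ρ ↦ (0, 3, 5, 2, 11)

6 distinct reps among the 17 weights ⇒ 6 W_23-linkage classes:

[[1, 2, 3, 6, 14], [4, 5], [7, 8, 16], [9, 10, 12], [11, 15, 17], [13]]


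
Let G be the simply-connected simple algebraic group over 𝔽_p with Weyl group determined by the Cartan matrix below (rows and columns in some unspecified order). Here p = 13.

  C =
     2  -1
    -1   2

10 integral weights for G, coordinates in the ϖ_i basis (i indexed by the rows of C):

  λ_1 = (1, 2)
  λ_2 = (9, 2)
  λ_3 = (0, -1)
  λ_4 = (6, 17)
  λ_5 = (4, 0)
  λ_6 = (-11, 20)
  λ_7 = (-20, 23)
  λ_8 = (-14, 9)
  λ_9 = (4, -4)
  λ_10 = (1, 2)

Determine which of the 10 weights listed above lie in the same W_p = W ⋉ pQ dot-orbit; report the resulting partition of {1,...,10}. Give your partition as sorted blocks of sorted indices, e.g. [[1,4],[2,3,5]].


Type A_2, rank 2, |W|=6; reorder rows/cols to standard.

W_13-reps of the 10 weights in Ā_13 (same 2-coord order as C):

  λ_1 → (2, 3)
  λ_2 → (10, 3)
  λ_3 → (1, 0)
  λ_4 → (5, 1)
  λ_5 → (5, 1)
  λ_6 → (2, 3)
  λ_7 → (2, 6)
  λ_8 → (10, 3)
  λ_9 → (2, 3)
  λ_10 → (2, 3)

These 10 weights hit 5 W_13-dot-orbits; sizes (4, 2, 1, 2, 1):

[[1, 6, 9, 10], [2, 8], [3], [4, 5], [7]]


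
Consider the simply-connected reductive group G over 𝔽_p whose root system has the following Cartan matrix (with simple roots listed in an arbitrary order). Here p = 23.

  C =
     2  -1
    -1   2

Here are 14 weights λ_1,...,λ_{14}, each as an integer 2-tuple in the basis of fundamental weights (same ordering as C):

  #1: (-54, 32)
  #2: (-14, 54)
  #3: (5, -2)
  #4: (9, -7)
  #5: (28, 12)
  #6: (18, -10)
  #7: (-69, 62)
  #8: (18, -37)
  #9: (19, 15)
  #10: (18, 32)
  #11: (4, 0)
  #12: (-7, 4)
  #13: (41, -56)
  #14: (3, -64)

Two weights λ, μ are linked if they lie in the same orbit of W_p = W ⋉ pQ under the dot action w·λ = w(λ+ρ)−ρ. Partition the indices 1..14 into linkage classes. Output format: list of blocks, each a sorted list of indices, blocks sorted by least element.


Cartan matrix: type A_2 (|W|=6); un-permuting the 2 rows.

Ā_23 reps of the 14 weights (A_2, coords as presented):

  1: (7, 3) · 2: (10, 9) · 3: (5, 1) · 4: (4, 6) · 5: (4, 6) · 6: (10, 9) · 7: (5, 1) · 8: (4, 6) · 9: (7, 3) · 10: (4, 6) · 11: (5, 1) · 12: (5, 1) · 13: (10, 9) · 14: (4, 6)

4 distinct reps among the 14 weights ⇒ 4 W_23-linkage classes:

[[1, 9], [2, 6, 13], [3, 7, 11, 12], [4, 5, 8, 10, 14]]


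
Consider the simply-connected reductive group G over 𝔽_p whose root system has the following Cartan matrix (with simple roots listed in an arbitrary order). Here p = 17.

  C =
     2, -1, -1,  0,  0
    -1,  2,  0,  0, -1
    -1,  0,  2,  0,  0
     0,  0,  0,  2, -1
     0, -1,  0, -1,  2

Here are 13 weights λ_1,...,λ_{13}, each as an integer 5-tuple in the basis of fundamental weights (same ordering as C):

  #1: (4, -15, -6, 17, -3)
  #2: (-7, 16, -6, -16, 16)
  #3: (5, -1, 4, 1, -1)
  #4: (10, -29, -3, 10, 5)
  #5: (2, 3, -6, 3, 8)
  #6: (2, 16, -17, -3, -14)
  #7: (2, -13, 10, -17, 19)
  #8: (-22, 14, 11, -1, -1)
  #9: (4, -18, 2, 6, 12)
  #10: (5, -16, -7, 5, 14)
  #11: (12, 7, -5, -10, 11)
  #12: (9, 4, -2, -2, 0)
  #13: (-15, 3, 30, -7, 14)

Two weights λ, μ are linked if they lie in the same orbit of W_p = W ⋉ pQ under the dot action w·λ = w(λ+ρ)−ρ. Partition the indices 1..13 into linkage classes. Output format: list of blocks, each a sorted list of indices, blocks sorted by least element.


Cartan matrix: type A_5 (|W|=720); un-permuting the 5 rows.

W_17-reps of the 13 weights in Ā_17 (same 5-coord order as C):

    [1] (9, 5, 1, 1, 0)
    [2] (6, 0, 5, 2, 0)
    [3] (6, 0, 5, 2, 0)
    [4] (6, 0, 5, 2, 0)
    [5] (2, 2, 0, 1, 9)
    [6] (2, 2, 0, 1, 9)
    [7] (1, 5, 3, 3, 3)
    [8] (6, 0, 5, 2, 0)
    [9] (3, 1, 6, 0, 4)
    [10] (6, 0, 5, 2, 0)
    [11] (3, 1, 6, 0, 4)
    [12] (9, 5, 1, 1, 0)
    [13] (2, 2, 0, 1, 9)

Grouping the 13 weights by Ā_17-representative: 5 linkage classes.

[[1, 12], [2, 3, 4, 8, 10], [5, 6, 13], [7], [9, 11]]


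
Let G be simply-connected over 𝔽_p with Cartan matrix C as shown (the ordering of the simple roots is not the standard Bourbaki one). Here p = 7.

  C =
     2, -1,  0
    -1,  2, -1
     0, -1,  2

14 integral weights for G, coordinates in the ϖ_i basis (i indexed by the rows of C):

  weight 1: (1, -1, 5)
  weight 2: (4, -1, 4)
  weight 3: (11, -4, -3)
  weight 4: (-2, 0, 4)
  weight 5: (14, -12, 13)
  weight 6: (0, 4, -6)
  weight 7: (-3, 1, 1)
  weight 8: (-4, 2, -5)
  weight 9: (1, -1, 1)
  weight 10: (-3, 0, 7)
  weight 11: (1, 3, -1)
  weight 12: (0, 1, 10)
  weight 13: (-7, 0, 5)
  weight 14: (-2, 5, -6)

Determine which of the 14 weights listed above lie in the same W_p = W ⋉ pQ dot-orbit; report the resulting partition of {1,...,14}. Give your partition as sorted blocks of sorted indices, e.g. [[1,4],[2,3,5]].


C ↔ A_3 under row/col permutation; |W(A_3)| = 24.

Ā_7 reps of the 14 weights (A_3, coords as presented):

  λ_1+ρ ↦ (1, 0, 5)
  λ_2+ρ ↦ (2, 0, 2)
  λ_3+ρ ↦ (2, 0, 2)
  λ_4+ρ ↦ (1, 0, 5)
  λ_5+ρ ↦ (1, 3, 0)
  λ_6+ρ ↦ (1, 0, 5)
  λ_7+ρ ↦ (2, 0, 2)
  λ_8+ρ ↦ (1, 3, 0)
  λ_9+ρ ↦ (2, 0, 2)
  λ_10+ρ ↦ (1, 0, 5)
  λ_11+ρ ↦ (2, 4, 0)
  λ_12+ρ ↦ (2, 4, 0)
  λ_13+ρ ↦ (1, 5, 1)
  λ_14+ρ ↦ (1, 0, 5)

Partition of {1..14} into 5 W_7-dot-orbits:

[[1, 4, 6, 10, 14], [2, 3, 7, 9], [5, 8], [11, 12], [13]]


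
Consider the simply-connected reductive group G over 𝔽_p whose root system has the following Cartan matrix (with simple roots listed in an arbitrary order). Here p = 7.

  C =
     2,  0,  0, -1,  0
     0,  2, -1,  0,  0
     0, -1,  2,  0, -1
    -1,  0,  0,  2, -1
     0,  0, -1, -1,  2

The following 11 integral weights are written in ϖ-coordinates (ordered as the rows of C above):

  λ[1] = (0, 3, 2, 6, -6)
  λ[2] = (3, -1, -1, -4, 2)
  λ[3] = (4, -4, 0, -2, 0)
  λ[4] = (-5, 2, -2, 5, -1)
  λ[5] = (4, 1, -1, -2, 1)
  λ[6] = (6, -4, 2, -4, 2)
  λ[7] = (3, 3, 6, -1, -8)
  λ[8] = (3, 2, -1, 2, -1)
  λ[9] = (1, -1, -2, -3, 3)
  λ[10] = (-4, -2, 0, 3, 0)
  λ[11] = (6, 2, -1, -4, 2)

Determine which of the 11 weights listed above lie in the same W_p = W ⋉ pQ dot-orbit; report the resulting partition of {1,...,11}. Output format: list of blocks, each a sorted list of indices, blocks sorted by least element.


Root system A_5: the 5×5 matrix C matches after relabeling.

W_7-reps of the 11 weights in Ā_7 (same 5-coord order as C):

  1: (2, 1, 1, 0, 3)
  2: (1, 0, 0, 3, 0)
  3: (3, 1, 0, 1, 1)
  4: (3, 1, 0, 1, 1)
  5: (3, 1, 0, 1, 1)
  6: (1, 0, 0, 3, 0)
  7: (1, 0, 0, 3, 0)
  8: (1, 0, 0, 3, 0)
  9: (0, 1, 0, 2, 1)
  10: (3, 1, 0, 1, 1)
  11: (1, 0, 0, 3, 0)

The 11 indices split into 4 linkage classes (same alcove rep ⇔ same W_7-dot-orbit):

[[1], [2, 6, 7, 8, 11], [3, 4, 5, 10], [9]]


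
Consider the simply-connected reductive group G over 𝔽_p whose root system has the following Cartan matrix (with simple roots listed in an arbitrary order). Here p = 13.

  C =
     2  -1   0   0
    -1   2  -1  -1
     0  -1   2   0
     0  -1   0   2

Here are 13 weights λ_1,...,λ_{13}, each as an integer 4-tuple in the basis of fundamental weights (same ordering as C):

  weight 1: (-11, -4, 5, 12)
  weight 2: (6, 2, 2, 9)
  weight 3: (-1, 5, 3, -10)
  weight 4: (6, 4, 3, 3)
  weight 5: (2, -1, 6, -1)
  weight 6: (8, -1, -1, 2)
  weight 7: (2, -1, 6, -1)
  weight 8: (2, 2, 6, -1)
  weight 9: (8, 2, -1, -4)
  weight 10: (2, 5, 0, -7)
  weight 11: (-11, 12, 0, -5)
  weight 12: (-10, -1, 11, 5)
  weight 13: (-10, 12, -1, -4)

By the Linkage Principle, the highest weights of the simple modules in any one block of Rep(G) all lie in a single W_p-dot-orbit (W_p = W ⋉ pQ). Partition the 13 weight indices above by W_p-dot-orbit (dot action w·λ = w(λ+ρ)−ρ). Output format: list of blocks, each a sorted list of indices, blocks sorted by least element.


C ↔ D_4 under row/col permutation; |W(D_4)| = 192.

Ā_13 reps of the 13 weights (D_4, coords as presented):

  [1] (3, 0, 7, 0) · [2] (3, 0, 7, 0) · [3] (3, 0, 1, 6) · [4] (0, 1, 3, 3) · [5] (3, 0, 7, 0) · [6] (9, 0, 0, 3) · [7] (3, 0, 7, 0) · [8] (3, 0, 7, 0) · [9] (9, 0, 0, 3) · [10] (3, 0, 1, 6) · [11] (9, 0, 0, 3) · [12] (0, 1, 3, 3) · [13] (9, 0, 0, 3)

The 13 indices split into 4 linkage classes (same alcove rep ⇔ same W_13-dot-orbit):

[[1, 2, 5, 7, 8], [3, 10], [4, 12], [6, 9, 11, 13]]


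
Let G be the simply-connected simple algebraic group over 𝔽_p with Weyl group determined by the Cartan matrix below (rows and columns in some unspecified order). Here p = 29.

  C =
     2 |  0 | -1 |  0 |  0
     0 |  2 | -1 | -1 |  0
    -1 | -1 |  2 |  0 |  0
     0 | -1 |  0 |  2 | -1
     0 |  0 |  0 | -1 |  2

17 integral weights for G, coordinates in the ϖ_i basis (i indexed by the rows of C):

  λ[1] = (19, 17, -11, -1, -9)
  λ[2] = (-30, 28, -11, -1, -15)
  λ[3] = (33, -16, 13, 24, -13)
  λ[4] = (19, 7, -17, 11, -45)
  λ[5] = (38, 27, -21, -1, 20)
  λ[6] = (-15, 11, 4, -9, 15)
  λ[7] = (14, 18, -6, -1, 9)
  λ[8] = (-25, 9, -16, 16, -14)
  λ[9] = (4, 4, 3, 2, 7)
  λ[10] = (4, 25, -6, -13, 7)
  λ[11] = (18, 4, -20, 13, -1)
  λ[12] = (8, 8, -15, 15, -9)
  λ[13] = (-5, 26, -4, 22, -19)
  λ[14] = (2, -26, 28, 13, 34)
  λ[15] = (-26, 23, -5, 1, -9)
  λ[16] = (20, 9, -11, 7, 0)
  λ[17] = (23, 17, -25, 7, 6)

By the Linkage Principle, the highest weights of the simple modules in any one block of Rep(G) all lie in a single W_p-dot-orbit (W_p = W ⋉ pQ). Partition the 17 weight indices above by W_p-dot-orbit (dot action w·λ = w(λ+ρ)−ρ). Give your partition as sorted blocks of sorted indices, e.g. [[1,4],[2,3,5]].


Type A_5, rank 5, |W|=720; reorder rows/cols to standard.

W_29-reps of the 17 weights in Ā_29 (same 5-coord order as C):

    [1] (10, 0, 10, 8, 0)
    [2] (0, 14, 5, 0, 0)
    [3] (0, 1, 4, 12, 2)
    [4] (5, 5, 4, 3, 8)
    [5] (10, 0, 10, 8, 0)
    [6] (5, 5, 4, 3, 8)
    [7] (0, 14, 5, 0, 0)
    [8] (0, 1, 4, 12, 2)
    [9] (5, 5, 4, 3, 8)
    [10] (0, 9, 5, 8, 4)
    [11] (0, 14, 5, 0, 0)
    [12] (5, 5, 4, 3, 8)
    [13] (4, 6, 14, 2, 3)
    [14] (4, 6, 14, 2, 3)
    [15] (4, 6, 14, 2, 3)
    [16] (10, 0, 10, 8, 0)
    [17] (4, 6, 14, 2, 3)

The 17 indices split into 6 linkage classes (same alcove rep ⇔ same W_29-dot-orbit):

[[1, 5, 16], [2, 7, 11], [3, 8], [4, 6, 9, 12], [10], [13, 14, 15, 17]]


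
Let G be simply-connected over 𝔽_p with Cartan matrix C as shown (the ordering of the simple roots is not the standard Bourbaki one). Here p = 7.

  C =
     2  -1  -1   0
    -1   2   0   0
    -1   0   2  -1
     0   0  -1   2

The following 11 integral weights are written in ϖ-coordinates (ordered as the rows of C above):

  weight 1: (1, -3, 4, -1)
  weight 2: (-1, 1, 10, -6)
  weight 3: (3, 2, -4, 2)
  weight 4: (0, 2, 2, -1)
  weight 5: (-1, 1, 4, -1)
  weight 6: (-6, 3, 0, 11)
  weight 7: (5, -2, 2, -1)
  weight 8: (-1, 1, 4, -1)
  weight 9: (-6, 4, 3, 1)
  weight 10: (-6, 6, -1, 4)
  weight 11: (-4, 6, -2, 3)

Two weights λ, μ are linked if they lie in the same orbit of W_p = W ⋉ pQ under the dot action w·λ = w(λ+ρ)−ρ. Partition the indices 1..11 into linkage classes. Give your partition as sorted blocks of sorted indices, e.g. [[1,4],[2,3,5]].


C ↔ A_4 under row/col permutation; |W(A_4)| = 120.

Ā_7 reps of the 11 weights (A_4, coords as presented):

  1: (0, 2, 5, 0);  2: (4, 0, 1, 1);  3: (1, 3, 3, 0);  4: (1, 3, 3, 0);  5: (0, 2, 5, 0);  6: (4, 0, 1, 1);  7: (4, 0, 1, 1);  8: (0, 2, 5, 0);  9: (4, 0, 1, 1);  10: (0, 2, 5, 0);  11: (1, 3, 3, 0)

3 distinct reps among the 11 weights ⇒ 3 W_7-linkage classes:

[[1, 5, 8, 10], [2, 6, 7, 9], [3, 4, 11]]


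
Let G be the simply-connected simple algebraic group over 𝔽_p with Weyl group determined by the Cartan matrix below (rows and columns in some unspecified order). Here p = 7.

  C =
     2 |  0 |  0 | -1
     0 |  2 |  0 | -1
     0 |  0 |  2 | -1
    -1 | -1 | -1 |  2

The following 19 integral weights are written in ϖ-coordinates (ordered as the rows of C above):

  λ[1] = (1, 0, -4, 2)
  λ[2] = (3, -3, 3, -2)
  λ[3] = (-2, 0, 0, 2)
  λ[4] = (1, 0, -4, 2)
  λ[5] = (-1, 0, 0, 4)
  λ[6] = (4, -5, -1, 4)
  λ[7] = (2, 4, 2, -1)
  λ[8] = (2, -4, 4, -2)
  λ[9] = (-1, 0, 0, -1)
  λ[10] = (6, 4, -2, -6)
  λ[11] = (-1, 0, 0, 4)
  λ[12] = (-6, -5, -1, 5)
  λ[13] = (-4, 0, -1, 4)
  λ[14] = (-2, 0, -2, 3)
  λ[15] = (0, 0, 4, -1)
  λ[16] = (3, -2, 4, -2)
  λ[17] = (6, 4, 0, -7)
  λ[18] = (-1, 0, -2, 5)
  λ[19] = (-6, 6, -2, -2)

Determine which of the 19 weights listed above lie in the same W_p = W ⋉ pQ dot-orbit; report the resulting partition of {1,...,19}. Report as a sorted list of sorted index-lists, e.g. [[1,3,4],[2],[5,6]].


D_4 Cartan matrix, 4 simple roots permuted; ρ=(1,1,1,1).

Folding the 19 weights λ_j+ρ into Ā_7 (reps in the given 4-coord order):

  λ_1 → (2, 1, 3, 0)
  λ_2 → (1, 1, 1, 2)
  λ_3 → (1, 1, 1, 2)
  λ_4 → (2, 1, 3, 0)
  λ_5 → (0, 1, 1, 0)
  λ_6 → (2, 1, 3, 0)
  λ_7 → (1, 1, 1, 2)
  λ_8 → (1, 1, 1, 2)
  λ_9 → (0, 1, 1, 0)
  λ_10 → (1, 1, 5, 0)
  λ_11 → (0, 1, 1, 0)
  λ_12 → (2, 1, 3, 0)
  λ_13 → (3, 1, 0, 1)
  λ_14 → (1, 1, 1, 2)
  λ_15 → (1, 1, 5, 0)
  λ_16 → (2, 1, 3, 0)
  λ_17 → (1, 1, 5, 0)
  λ_18 → (0, 1, 1, 0)
  λ_19 → (1, 1, 5, 0)

5 distinct reps among the 19 weights ⇒ 5 W_7-linkage classes:

[[1, 4, 6, 12, 16], [2, 3, 7, 8, 14], [5, 9, 11, 18], [10, 15, 17, 19], [13]]


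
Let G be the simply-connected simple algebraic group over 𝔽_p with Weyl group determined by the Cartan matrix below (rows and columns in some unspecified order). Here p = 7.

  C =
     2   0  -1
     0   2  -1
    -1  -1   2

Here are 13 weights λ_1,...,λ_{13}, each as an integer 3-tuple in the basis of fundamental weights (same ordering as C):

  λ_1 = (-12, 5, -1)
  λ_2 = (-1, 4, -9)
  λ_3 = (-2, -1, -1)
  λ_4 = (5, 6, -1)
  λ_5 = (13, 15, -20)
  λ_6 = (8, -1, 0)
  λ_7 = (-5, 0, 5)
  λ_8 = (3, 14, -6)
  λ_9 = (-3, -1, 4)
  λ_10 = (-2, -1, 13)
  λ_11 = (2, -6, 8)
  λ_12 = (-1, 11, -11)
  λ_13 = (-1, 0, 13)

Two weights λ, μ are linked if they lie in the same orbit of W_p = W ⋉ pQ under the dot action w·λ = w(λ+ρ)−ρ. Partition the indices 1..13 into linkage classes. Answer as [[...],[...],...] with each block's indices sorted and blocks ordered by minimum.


C ↔ A_3 under row/col permutation; |W(A_3)| = 24.

Alcove-folded reps (p=7, 13 weights, presented ϖ-order):

    λ_1+ρ ↦ (4, 1, 2)
    λ_2+ρ ↦ (4, 1, 2)
    λ_3+ρ ↦ (0, 1, 0)
    λ_4+ρ ↦ (0, 1, 0)
    λ_5+ρ ↦ (2, 0, 3)
    λ_6+ρ ↦ (4, 1, 2)
    λ_7+ρ ↦ (4, 1, 2)
    λ_8+ρ ↦ (4, 1, 2)
    λ_9+ρ ↦ (2, 0, 3)
    λ_10+ρ ↦ (0, 1, 0)
    λ_11+ρ ↦ (2, 0, 2)
    λ_12+ρ ↦ (2, 0, 3)
    λ_13+ρ ↦ (0, 1, 0)

Linkage partition of the 13 weights (4 classes, p=7):

[[1, 2, 6, 7, 8], [3, 4, 10, 13], [5, 9, 12], [11]]


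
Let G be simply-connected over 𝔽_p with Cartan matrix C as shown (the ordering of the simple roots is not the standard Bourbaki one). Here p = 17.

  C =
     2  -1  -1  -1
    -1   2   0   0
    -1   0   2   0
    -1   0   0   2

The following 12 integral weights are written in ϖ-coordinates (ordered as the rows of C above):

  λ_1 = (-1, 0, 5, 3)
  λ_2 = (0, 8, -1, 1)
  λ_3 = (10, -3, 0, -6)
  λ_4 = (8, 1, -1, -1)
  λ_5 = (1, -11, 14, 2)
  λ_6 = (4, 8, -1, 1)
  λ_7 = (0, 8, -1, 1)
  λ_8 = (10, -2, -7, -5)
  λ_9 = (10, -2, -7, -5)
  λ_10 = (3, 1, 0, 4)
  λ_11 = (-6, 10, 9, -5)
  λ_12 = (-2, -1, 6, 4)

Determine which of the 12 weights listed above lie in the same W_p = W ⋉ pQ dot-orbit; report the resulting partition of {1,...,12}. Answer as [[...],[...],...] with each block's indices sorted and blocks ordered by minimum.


C ↔ D_4 under row/col permutation; |W(D_4)| = 192.

Folding the 12 weights λ_j+ρ into Ā_17 (reps in the given 4-coord order):

  λ_1+ρ ↦ (0, 1, 6, 4) · λ_2+ρ ↦ (1, 9, 0, 2) · λ_3+ρ ↦ (4, 2, 1, 5) · λ_4+ρ ↦ (6, 2, 0, 0) · λ_5+ρ ↦ (0, 2, 7, 5) · λ_6+ρ ↦ (1, 9, 0, 2) · λ_7+ρ ↦ (1, 9, 0, 2) · λ_8+ρ ↦ (0, 1, 6, 4) · λ_9+ρ ↦ (0, 1, 6, 4) · λ_10+ρ ↦ (4, 2, 1, 5) · λ_11+ρ ↦ (4, 2, 1, 5) · λ_12+ρ ↦ (0, 1, 6, 4)

The 12 indices split into 5 linkage classes (same alcove rep ⇔ same W_17-dot-orbit):

[[1, 8, 9, 12], [2, 6, 7], [3, 10, 11], [4], [5]]


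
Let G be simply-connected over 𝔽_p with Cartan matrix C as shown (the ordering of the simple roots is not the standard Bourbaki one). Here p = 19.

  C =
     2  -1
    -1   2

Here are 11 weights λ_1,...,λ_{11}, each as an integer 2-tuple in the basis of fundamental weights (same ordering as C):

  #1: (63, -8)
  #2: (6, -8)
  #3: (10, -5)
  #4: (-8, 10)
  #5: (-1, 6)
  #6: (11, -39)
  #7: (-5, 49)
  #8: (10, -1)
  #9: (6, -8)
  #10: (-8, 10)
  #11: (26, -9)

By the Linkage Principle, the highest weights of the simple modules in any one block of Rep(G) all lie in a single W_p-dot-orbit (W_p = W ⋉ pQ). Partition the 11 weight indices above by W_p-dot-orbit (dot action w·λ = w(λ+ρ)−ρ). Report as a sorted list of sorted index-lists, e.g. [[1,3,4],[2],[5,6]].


C ↔ A_2 under row/col permutation; |W(A_2)| = 6.

Ā_19 reps of the 11 weights (A_2, coords as presented):

  [1] (0, 7);  [2] (0, 7);  [3] (7, 4);  [4] (7, 4);  [5] (0, 7);  [6] (0, 7);  [7] (7, 4);  [8] (11, 0);  [9] (0, 7);  [10] (7, 4);  [11] (11, 0)

Partition of {1..11} into 3 W_19-dot-orbits:

[[1, 2, 5, 6, 9], [3, 4, 7, 10], [8, 11]]


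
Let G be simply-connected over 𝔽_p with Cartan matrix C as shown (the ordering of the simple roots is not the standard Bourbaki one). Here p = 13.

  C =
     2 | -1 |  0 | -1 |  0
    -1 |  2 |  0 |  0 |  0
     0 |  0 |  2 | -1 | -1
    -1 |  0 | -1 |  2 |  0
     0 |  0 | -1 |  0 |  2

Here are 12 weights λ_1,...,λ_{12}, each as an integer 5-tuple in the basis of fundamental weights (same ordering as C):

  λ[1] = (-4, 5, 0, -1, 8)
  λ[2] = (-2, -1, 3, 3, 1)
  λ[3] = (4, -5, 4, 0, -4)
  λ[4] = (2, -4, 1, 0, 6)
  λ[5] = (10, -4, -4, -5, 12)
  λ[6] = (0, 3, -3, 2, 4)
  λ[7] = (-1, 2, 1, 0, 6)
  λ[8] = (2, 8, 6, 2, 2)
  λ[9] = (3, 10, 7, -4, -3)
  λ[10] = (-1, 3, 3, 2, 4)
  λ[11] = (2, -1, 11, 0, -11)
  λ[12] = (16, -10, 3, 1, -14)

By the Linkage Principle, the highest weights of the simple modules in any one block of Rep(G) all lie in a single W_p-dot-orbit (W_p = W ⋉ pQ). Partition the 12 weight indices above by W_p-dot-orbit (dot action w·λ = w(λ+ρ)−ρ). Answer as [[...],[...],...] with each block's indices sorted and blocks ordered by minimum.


Root system A_5: the 5×5 matrix C matches after relabeling.

Alcove-folded reps (p=13, 12 weights, presented ϖ-order):

  [1] (0, 3, 2, 1, 7);  [2] (0, 1, 4, 3, 2);  [3] (1, 4, 2, 1, 3);  [4] (0, 3, 2, 1, 7);  [5] (0, 1, 4, 3, 2);  [6] (1, 4, 2, 1, 3);  [7] (0, 3, 2, 1, 7);  [8] (0, 3, 2, 1, 7);  [9] (1, 4, 2, 1, 3);  [10] (0, 1, 4, 3, 2);  [11] (0, 3, 2, 1, 7);  [12] (0, 1, 4, 3, 2)

Partition of {1..12} into 3 W_13-dot-orbits:

[[1, 4, 7, 8, 11], [2, 5, 10, 12], [3, 6, 9]]


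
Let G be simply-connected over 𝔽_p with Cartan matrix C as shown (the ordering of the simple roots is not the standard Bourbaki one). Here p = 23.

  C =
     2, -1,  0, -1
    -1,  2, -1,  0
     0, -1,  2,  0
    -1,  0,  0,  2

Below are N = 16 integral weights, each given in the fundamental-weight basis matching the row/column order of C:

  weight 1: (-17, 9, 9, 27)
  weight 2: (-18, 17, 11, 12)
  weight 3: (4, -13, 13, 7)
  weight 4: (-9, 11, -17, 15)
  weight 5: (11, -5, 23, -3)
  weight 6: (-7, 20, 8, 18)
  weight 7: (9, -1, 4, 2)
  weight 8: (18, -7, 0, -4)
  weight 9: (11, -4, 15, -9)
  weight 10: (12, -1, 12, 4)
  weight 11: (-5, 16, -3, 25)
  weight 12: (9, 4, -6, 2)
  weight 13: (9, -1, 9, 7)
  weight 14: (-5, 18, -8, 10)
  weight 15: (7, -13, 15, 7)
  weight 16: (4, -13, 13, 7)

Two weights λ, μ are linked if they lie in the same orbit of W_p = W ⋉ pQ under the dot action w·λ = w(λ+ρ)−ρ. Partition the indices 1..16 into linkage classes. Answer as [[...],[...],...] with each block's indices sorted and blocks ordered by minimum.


C ↔ A_4 under row/col permutation; |W(A_4)| = 120.

Alcove-folded reps (p=23, 16 weights, presented ϖ-order):

  λ_1 → (10, 1, 5, 3);  λ_2 → (10, 1, 5, 3);  λ_3 → (7, 5, 2, 1);  λ_4 → (4, 8, 4, 4);  λ_5 → (1, 3, 11, 6);  λ_6 → (1, 3, 11, 6);  λ_7 → (10, 0, 5, 3);  λ_8 → (10, 1, 5, 3);  λ_9 → (1, 3, 11, 6);  λ_10 → (10, 0, 5, 3);  λ_11 → (1, 3, 11, 6);  λ_12 → (10, 0, 5, 3);  λ_13 → (10, 0, 5, 3);  λ_14 → (4, 8, 4, 4);  λ_15 → (4, 8, 4, 4);  λ_16 → (7, 5, 2, 1)

5 distinct reps among the 16 weights ⇒ 5 W_23-linkage classes:

[[1, 2, 8], [3, 16], [4, 14, 15], [5, 6, 9, 11], [7, 10, 12, 13]]


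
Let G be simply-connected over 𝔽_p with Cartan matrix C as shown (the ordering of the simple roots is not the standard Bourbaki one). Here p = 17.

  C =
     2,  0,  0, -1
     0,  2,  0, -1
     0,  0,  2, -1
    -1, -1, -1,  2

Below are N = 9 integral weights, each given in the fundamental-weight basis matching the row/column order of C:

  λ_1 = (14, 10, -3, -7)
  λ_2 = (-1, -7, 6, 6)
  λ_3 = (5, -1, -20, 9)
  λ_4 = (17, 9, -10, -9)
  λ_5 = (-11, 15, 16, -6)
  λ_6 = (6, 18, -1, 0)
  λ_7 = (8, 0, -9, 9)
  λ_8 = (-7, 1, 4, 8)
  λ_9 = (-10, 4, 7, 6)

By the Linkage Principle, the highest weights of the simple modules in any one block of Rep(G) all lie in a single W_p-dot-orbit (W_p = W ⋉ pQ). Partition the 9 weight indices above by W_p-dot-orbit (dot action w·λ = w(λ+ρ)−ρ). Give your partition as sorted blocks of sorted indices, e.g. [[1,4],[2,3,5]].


Dynkin diagram of C (from the 6 off-diagonal −1 entries): D_4.

λ_j+ρ reflected into Ā_17 (⟨·,θ^∨⟩≤17); 4-tuples as given:

  [1] (6, 2, 5, 1)
  [2] (0, 6, 7, 1)
  [3] (0, 6, 7, 1)
  [4] (0, 6, 7, 1)
  [5] (4, 0, 1, 1)
  [6] (0, 6, 7, 1)
  [7] (6, 2, 5, 1)
  [8] (6, 2, 5, 1)
  [9] (6, 2, 5, 1)

3 distinct reps among the 9 weights ⇒ 3 W_17-linkage classes:

[[1, 7, 8, 9], [2, 3, 4, 6], [5]]


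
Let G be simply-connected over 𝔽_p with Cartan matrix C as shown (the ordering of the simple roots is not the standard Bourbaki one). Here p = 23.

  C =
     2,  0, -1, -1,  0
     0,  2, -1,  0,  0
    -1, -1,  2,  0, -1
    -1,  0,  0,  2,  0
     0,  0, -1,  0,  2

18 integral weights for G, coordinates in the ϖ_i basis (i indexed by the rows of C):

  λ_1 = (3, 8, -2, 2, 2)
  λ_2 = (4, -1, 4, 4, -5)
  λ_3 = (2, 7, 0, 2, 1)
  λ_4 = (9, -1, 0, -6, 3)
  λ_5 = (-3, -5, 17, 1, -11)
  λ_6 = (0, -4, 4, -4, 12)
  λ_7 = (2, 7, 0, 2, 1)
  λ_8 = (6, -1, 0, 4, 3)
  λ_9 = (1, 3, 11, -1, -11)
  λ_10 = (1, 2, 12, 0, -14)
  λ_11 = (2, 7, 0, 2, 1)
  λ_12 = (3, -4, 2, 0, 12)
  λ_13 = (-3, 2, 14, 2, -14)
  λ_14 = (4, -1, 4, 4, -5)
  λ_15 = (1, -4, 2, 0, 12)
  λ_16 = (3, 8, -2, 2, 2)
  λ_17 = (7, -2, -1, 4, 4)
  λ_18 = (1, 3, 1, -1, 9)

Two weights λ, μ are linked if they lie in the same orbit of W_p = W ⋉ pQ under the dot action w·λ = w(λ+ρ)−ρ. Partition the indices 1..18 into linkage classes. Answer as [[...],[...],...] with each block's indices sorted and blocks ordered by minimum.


C ↔ D_5 under row/col permutation; |W(D_5)| = 1920.

Each λ_j+ρ reduced to Ā_23; 5-tuples below use C's row order:

  1: (3, 8, 1, 3, 2)
  2: (5, 0, 1, 5, 4)
  3: (3, 8, 1, 3, 2)
  4: (5, 0, 1, 5, 4)
  5: (2, 4, 2, 0, 10)
  6: (2, 3, 0, 1, 13)
  7: (3, 8, 1, 3, 2)
  8: (5, 0, 1, 5, 4)
  9: (2, 4, 2, 0, 10)
  10: (2, 3, 0, 1, 13)
  11: (3, 8, 1, 3, 2)
  12: (2, 3, 0, 1, 13)
  13: (2, 3, 0, 1, 13)
  14: (5, 0, 1, 5, 4)
  15: (2, 3, 0, 1, 13)
  16: (3, 8, 1, 3, 2)
  17: (5, 0, 1, 5, 4)
  18: (2, 4, 2, 0, 10)

Grouping the 18 weights by Ā_23-representative: 4 linkage classes.

[[1, 3, 7, 11, 16], [2, 4, 8, 14, 17], [5, 9, 18], [6, 10, 12, 13, 15]]
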